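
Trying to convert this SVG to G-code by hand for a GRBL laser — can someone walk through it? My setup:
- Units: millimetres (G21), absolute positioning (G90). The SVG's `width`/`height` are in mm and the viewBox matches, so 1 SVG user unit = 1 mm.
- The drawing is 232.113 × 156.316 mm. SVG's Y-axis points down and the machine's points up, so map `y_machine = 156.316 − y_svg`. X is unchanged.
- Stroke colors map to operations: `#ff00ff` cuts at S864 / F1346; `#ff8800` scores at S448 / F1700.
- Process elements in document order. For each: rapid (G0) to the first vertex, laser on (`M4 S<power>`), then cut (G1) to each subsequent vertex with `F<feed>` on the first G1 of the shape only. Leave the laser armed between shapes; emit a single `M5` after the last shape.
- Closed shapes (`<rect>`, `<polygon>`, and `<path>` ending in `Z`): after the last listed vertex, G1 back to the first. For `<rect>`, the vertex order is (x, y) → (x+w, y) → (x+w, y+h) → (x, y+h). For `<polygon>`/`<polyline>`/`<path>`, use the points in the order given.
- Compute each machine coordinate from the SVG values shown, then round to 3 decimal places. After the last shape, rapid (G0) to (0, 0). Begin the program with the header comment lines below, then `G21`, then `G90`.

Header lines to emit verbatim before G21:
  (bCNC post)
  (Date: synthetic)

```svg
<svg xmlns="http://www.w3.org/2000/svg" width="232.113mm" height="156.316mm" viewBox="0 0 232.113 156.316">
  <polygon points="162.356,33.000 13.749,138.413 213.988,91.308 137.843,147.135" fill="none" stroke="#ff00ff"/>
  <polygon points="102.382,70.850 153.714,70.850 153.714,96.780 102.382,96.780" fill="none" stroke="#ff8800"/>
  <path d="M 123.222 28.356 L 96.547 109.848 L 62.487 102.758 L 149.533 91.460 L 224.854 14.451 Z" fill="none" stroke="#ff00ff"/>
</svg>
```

(bCNC post)
(Date: synthetic)
G21
G90
G0 X162.356 Y123.316
M4 S864
G1 X13.749 Y17.903 F1346
G1 X213.988 Y65.008
G1 X137.843 Y9.181
G1 X162.356 Y123.316
G0 X102.382 Y85.466
M4 S448
G1 X153.714 Y85.466 F1700
G1 X153.714 Y59.536
G1 X102.382 Y59.536
G1 X102.382 Y85.466
G0 X123.222 Y127.960
M4 S864
G1 X96.547 Y46.468 F1346
G1 X62.487 Y53.558
G1 X149.533 Y64.856
G1 X224.854 Y141.865
G1 X123.222 Y127.960
M5
G0 X0.000 Y0.000

Since the viewBox matches the mm dimensions, user units are millimetres directly. The only transform is the Y-flip y_m = 156.316 − y_svg.

Shape 1 is a closed polygon drawn with `<polygon>`. Its stroke #ff00ff means cut at S864, F1346. After flipping Y the toolpath is (162.356,123.316) → (13.749,17.903) → (213.988,65.008) → (137.843,9.181) → (162.356,123.316), returning to the start.

Shape 2 is a rectangle drawn with `<polygon>`. Its stroke #ff8800 means score at S448, F1700. After flipping Y the toolpath is (102.382,85.466) → (153.714,85.466) → (153.714,59.536) → (102.382,59.536) → (102.382,85.466), returning to the start.

Shape 3 is a closed polygon drawn with `<path>`. Its stroke #ff00ff means cut at S864, F1346. After flipping Y the toolpath is (123.222,127.960) → (96.547,46.468) → (62.487,53.558) → (149.533,64.856) → (224.854,141.865) → (123.222,127.960), returning to the start.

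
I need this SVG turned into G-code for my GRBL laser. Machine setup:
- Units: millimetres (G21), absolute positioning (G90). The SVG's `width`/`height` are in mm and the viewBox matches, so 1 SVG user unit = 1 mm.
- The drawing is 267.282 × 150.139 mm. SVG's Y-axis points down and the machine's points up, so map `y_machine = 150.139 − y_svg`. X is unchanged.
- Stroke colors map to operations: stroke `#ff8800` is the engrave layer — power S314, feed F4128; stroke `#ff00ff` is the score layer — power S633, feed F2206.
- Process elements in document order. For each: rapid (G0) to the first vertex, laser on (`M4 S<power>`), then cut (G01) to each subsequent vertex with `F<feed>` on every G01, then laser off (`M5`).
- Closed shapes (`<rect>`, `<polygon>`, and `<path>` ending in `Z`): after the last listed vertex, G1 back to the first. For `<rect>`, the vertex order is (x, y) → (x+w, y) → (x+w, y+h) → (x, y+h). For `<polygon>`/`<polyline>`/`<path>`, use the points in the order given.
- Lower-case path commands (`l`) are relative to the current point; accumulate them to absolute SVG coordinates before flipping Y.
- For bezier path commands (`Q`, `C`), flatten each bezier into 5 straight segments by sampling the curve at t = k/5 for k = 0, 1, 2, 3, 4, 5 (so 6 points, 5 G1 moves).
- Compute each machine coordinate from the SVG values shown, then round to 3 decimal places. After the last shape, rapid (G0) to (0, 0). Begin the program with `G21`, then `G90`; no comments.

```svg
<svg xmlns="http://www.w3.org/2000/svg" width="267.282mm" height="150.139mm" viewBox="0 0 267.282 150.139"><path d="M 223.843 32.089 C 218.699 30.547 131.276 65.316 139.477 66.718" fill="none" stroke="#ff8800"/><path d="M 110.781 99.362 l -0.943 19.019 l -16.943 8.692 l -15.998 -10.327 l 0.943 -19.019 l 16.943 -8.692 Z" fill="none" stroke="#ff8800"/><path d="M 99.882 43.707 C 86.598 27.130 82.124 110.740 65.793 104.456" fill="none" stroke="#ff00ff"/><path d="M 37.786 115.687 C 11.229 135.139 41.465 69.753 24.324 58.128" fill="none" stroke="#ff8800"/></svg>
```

G21
G90
G0 X223.843 Y118.050
M4 S314
G01 X212.306 Y115.175 F4128
G01 X189.562 Y106.931 F4128
G01 X164.150 Y96.660 F4128
G01 X144.608 Y87.709 F4128
G01 X139.477 Y83.421 F4128
M5
G0 X110.781 Y50.777
M4 S314
G01 X109.838 Y31.758 F4128
G01 X92.895 Y23.066 F4128
G01 X76.897 Y33.393 F4128
G01 X77.840 Y52.412 F4128
G01 X94.783 Y61.104 F4128
G01 X110.781 Y50.777 F4128
M5
G0 X99.882 Y106.432
M4 S633
G01 X92.803 Y105.876 F2206
G01 X86.847 Y90.400 F2206
G01 X81.022 Y69.126 F2206
G01 X74.334 Y51.179 F2206
G01 X65.793 Y45.683 F2206
M5
G0 X37.786 Y34.452
M4 S314
G01 X27.834 Y31.853 F4128
G01 X26.511 Y42.962 F4128
G01 X28.819 Y61.126 F4128
G01 X29.757 Y79.693 F4128
G01 X24.324 Y92.011 F4128
M5
G0 X0.000 Y0.000

Since the viewBox matches the mm dimensions, user units are millimetres directly. The only transform is the Y-flip y_m = 150.139 − y_svg.

Shape 1 is a cubic bezier drawn with `<path>`. Its stroke #ff8800 means engrave at S314, F4128. After flipping Y the toolpath is (223.843,118.050) → (212.306,115.175) → (189.562,106.931) → (164.150,96.660) → (144.608,87.709) → (139.477,83.421).

Shape 2 is a regular polygon drawn with `<path>`. Its stroke #ff8800 means engrave at S314, F4128. After flipping Y the toolpath is (110.781,50.777) → (109.838,31.758) → (92.895,23.066) → (76.897,33.393) → (77.840,52.412) → (94.783,61.104) → (110.781,50.777), returning to the start.

Shape 3 is a cubic bezier drawn with `<path>`. Its stroke #ff00ff means score at S633, F2206. After flipping Y the toolpath is (99.882,106.432) → (92.803,105.876) → (86.847,90.400) → (81.022,69.126) → (74.334,51.179) → (65.793,45.683).

Shape 4 is a cubic bezier drawn with `<path>`. Its stroke #ff8800 means engrave at S314, F4128. After flipping Y the toolpath is (37.786,34.452) → (27.834,31.853) → (26.511,42.962) → (28.819,61.126) → (29.757,79.693) → (24.324,92.011).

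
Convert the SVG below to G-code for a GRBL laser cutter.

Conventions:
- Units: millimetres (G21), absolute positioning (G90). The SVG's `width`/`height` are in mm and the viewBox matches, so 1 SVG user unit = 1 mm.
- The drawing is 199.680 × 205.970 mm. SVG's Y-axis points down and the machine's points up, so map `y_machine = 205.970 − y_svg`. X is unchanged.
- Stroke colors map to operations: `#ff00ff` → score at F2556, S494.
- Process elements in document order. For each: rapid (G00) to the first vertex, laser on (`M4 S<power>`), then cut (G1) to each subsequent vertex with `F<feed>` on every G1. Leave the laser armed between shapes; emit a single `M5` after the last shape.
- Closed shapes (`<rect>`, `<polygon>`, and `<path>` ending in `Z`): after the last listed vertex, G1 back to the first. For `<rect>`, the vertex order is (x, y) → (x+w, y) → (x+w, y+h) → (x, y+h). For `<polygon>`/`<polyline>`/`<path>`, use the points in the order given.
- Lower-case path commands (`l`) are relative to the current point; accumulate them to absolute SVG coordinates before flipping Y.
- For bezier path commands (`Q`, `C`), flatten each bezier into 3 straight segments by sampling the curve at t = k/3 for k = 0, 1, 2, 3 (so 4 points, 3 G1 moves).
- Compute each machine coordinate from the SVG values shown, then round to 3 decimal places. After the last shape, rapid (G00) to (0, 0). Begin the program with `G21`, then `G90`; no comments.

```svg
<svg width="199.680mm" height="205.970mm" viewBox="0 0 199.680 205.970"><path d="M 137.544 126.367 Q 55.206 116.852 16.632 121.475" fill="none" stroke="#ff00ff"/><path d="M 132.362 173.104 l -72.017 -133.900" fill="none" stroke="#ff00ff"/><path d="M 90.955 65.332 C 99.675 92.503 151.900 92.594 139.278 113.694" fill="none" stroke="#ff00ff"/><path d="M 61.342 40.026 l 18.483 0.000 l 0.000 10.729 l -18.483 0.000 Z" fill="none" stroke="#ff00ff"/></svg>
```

G21
G90
G00 X137.544 Y79.603
M4 S494
G1 X87.515 Y84.375 F2556
G1 X47.211 Y86.006 F2556
G1 X16.632 Y84.495 F2556
G00 X132.362 Y32.866
M4 S494
G1 X60.345 Y166.766 F2556
G00 X90.955 Y140.638
M4 S494
G1 X110.164 Y120.713 F2556
G1 X134.297 Y108.154 F2556
G1 X139.278 Y92.276 F2556
G00 X61.342 Y165.944
M4 S494
G1 X79.825 Y165.944 F2556
G1 X79.825 Y155.215 F2556
G1 X61.342 Y155.215 F2556
G1 X61.342 Y165.944 F2556
M5
G00 X0.000 Y0.000

1 u = 1 mm; y_m = 205.970 − y.

[1] `<path>` quadratic bezier, #ff00ff→score S494 F2556: (137.544,79.603) → (87.515,84.375) → (47.211,86.006) → (16.632,84.495)

[2] `<path>` line segment, #ff00ff→score S494 F2556: (132.362,32.866) → (60.345,166.766)

[3] `<path>` cubic bezier, #ff00ff→score S494 F2556: (90.955,140.638) → (110.164,120.713) → (134.297,108.154) → (139.278,92.276)

[4] `<path>` rectangle, #ff00ff→score S494 F2556: (61.342,165.944) → (79.825,165.944) → (79.825,155.215) → (61.342,155.215) → (61.342,165.944) (closed)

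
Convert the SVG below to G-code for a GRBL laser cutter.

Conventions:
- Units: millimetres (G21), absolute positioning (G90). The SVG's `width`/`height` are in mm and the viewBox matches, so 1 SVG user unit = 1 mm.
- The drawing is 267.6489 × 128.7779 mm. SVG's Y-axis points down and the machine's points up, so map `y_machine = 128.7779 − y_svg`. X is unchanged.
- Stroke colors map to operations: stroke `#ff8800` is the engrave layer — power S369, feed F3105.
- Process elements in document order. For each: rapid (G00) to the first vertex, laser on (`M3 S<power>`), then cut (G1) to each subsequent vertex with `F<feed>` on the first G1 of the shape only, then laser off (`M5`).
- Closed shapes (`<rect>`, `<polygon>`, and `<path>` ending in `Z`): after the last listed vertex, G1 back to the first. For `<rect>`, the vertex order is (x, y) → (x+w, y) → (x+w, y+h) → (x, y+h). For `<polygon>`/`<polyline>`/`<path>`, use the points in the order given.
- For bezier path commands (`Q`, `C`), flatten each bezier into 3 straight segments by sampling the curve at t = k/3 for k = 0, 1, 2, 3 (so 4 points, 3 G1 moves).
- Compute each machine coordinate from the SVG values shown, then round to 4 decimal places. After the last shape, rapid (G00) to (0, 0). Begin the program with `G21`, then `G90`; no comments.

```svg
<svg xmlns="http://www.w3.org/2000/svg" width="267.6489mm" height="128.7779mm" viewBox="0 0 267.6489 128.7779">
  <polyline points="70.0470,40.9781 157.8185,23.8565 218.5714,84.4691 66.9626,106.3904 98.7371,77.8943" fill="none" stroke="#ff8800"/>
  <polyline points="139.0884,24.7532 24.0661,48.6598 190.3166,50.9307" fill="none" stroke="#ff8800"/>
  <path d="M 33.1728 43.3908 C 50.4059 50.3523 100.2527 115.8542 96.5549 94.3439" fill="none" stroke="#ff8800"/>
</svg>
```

viewBox `0 0 267.6489 128.7779` with mm width/height → 1 unit = 1 mm. Flip: y_m = 128.7779 − y_svg.

**Shape 1** — `<polyline>` open polyline, stroke `#ff8800` → engrave (S369, F3105). Machine vertices: (70.0470,87.7998) → (157.8185,104.9214) → (218.5714,44.3088) → (66.9626,22.3875) → (98.7371,50.8836). Open path.

**Shape 2** — `<polyline>` open polyline, stroke `#ff8800` → engrave (S369, F3105). Machine vertices: (139.0884,104.0247) → (24.0661,80.1181) → (190.3166,77.8472). Open path.

**Shape 3** — `<path>` cubic bezier, stroke `#ff8800` → engrave (S369, F3105). Control points (SVG): P0=(33.1728,43.3908), P1=(50.4059,50.3523), P2=(100.2527,115.8542), P3=(96.5549,94.3439); sampled at t=k/3. Machine vertices: (33.1728,85.3871) → (58.0861,64.3030) → (85.5955,36.5369) → (96.5549,34.4340). Open path.

G21
G90
G00 X70.0470 Y87.7998
M3 S369
G1 X157.8185 Y104.9214 F3105
G1 X218.5714 Y44.3088
G1 X66.9626 Y22.3875
G1 X98.7371 Y50.8836
M5
G00 X139.0884 Y104.0247
M3 S369
G1 X24.0661 Y80.1181 F3105
G1 X190.3166 Y77.8472
M5
G00 X33.1728 Y85.3871
M3 S369
G1 X58.0861 Y64.3030 F3105
G1 X85.5955 Y36.5369
G1 X96.5549 Y34.4340
M5
G00 X0.0000 Y0.0000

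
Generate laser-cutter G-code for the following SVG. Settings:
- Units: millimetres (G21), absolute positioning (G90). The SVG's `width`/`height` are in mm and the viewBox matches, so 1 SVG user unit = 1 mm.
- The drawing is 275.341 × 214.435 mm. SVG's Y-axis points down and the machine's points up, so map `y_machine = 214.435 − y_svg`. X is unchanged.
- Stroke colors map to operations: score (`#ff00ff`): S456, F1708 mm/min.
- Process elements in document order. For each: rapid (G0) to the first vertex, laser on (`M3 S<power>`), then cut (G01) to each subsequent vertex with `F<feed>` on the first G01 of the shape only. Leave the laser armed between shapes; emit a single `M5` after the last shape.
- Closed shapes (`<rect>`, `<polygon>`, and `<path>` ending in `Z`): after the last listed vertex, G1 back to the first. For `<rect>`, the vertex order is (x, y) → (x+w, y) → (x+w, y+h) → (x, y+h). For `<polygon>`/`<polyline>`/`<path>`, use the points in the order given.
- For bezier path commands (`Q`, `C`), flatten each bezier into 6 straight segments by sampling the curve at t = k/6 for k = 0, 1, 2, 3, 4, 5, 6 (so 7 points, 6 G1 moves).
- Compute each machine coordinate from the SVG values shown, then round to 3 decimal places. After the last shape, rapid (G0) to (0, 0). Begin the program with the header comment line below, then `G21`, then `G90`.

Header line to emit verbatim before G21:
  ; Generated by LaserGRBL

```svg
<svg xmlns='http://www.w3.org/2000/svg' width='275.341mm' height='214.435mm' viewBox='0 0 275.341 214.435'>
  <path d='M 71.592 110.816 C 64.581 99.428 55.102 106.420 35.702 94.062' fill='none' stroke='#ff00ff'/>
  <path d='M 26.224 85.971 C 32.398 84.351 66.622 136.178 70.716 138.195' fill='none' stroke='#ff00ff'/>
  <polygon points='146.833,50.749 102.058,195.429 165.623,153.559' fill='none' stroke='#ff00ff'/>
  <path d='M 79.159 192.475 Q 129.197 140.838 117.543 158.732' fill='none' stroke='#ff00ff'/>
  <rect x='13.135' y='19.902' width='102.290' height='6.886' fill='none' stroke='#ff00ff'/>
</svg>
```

viewBox `0 0 275.341 214.435` with mm width/height → 1 unit = 1 mm. Flip: y_m = 214.435 − y_svg.

**Shape 1** — `<path>` cubic bezier, stroke `#ff00ff` → score (S456, F1708). Control points (SVG): P0=(71.592,110.816), P1=(64.581,99.428), P2=(55.102,106.420), P3=(35.702,94.062); sampled at t=k/6. Machine vertices: (71.592,103.619) → (67.846,107.956) → (63.482,110.278) → (58.293,111.632) → (52.071,113.068) → (44.610,115.632) → (35.702,120.373). Open path.

**Shape 2** — `<path>` cubic bezier, stroke `#ff00ff` → score (S456, F1708). Control points (SVG): P0=(26.224,85.971), P1=(32.398,84.351), P2=(66.622,136.178), P3=(70.716,138.195); sampled at t=k/6. Machine vertices: (26.224,128.464) → (31.379,125.298) → (39.593,116.093) → (49.250,103.716) → (58.733,91.036) → (66.428,80.921) → (70.716,76.240). Open path.

**Shape 3** — `<polygon>` closed polygon, stroke `#ff00ff` → score (S456, F1708). Machine vertices: (146.833,163.686) → (102.058,19.006) → (165.623,60.876) → (146.833,163.686). Closed: final G1 returns to the first vertex.

**Shape 4** — `<path>` quadratic bezier, stroke `#ff00ff` → score (S456, F1708). Control points (SVG): P0=(79.159,192.475), P1=(129.197,140.838), P2=(117.543,158.732); sampled at t=k/6. Machine vertices: (79.159,21.960) → (94.125,37.241) → (105.663,48.659) → (113.774,56.214) → (118.458,59.907) → (119.714,59.736) → (117.543,55.703). Open path.

**Shape 5** — `<rect>` rectangle, stroke `#ff00ff` → score (S456, F1708). Machine vertices: (13.135,194.533) → (115.425,194.533) → (115.425,187.647) → (13.135,187.647) → (13.135,194.533). Closed: final G1 returns to the first vertex.

; Generated by LaserGRBL
G21
G90
G0 X71.592 Y103.619
M3 S456
G01 X67.846 Y107.956 F1708
G01 X63.482 Y110.278
G01 X58.293 Y111.632
G01 X52.071 Y113.068
G01 X44.610 Y115.632
G01 X35.702 Y120.373
G0 X26.224 Y128.464
M3 S456
G01 X31.379 Y125.298 F1708
G01 X39.593 Y116.093
G01 X49.250 Y103.716
G01 X58.733 Y91.036
G01 X66.428 Y80.921
G01 X70.716 Y76.240
G0 X146.833 Y163.686
M3 S456
G01 X102.058 Y19.006 F1708
G01 X165.623 Y60.876
G01 X146.833 Y163.686
G0 X79.159 Y21.960
M3 S456
G01 X94.125 Y37.241 F1708
G01 X105.663 Y48.659
G01 X113.774 Y56.214
G01 X118.458 Y59.907
G01 X119.714 Y59.736
G01 X117.543 Y55.703
G0 X13.135 Y194.533
M3 S456
G01 X115.425 Y194.533 F1708
G01 X115.425 Y187.647
G01 X13.135 Y187.647
G01 X13.135 Y194.533
M5
G0 X0.000 Y0.000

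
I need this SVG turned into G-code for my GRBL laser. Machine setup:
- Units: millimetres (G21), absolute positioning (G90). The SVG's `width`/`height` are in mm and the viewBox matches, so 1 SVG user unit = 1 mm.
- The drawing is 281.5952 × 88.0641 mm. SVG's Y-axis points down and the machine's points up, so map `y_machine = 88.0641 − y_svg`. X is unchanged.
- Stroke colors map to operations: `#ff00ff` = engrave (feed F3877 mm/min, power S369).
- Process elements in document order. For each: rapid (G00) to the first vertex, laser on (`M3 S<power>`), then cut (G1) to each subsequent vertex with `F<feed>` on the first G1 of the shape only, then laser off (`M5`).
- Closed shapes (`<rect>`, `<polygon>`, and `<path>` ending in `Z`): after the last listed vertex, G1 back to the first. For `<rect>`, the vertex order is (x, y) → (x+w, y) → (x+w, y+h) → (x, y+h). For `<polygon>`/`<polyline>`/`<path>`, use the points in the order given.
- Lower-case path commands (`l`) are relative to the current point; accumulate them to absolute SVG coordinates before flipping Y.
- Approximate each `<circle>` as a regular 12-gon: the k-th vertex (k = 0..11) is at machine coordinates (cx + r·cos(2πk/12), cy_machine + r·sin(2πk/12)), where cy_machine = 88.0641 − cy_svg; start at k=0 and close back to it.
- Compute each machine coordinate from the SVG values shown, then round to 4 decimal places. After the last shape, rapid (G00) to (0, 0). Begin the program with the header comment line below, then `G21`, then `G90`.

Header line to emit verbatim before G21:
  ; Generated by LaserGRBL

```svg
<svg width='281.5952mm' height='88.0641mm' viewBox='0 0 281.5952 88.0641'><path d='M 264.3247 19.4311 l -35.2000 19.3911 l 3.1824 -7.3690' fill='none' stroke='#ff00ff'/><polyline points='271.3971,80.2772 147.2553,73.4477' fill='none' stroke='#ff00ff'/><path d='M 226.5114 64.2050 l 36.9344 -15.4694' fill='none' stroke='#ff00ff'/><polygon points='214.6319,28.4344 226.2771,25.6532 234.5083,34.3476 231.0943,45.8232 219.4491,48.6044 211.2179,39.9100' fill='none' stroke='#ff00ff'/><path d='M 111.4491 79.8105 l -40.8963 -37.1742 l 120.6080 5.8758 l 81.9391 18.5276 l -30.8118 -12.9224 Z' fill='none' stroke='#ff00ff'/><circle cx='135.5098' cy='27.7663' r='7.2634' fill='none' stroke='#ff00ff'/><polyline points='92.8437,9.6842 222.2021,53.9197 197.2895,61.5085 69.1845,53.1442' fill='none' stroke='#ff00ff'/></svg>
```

; Generated by LaserGRBL
G21
G90
G00 X264.3247 Y68.6330
M3 S369
G1 X229.1247 Y49.2419 F3877
G1 X232.3071 Y56.6109
M5
G00 X271.3971 Y7.7869
M3 S369
G1 X147.2553 Y14.6164 F3877
M5
G00 X226.5114 Y23.8591
M3 S369
G1 X263.4458 Y39.3285 F3877
M5
G00 X214.6319 Y59.6297
M3 S369
G1 X226.2771 Y62.4109 F3877
G1 X234.5083 Y53.7165
G1 X231.0943 Y42.2409
G1 X219.4491 Y39.4597
G1 X211.2179 Y48.1541
G1 X214.6319 Y59.6297
M5
G00 X111.4491 Y8.2536
M3 S369
G1 X70.5528 Y45.4278 F3877
G1 X191.1608 Y39.5520
G1 X273.0999 Y21.0244
G1 X242.2881 Y33.9468
G1 X111.4491 Y8.2536
M5
G00 X142.7732 Y60.2978
M3 S369
G1 X141.8001 Y63.9295 F3877
G1 X139.1415 Y66.5881
G1 X135.5098 Y67.5612
G1 X131.8781 Y66.5881
G1 X129.2195 Y63.9295
G1 X128.2464 Y60.2978
G1 X129.2195 Y56.6661
G1 X131.8781 Y54.0075
G1 X135.5098 Y53.0344
G1 X139.1415 Y54.0075
G1 X141.8001 Y56.6661
G1 X142.7732 Y60.2978
M5
G00 X92.8437 Y78.3799
M3 S369
G1 X222.2021 Y34.1444 F3877
G1 X197.2895 Y26.5556
G1 X69.1845 Y34.9199
M5
G00 X0.0000 Y0.0000

Since the viewBox matches the mm dimensions, user units are millimetres directly. The only transform is the Y-flip y_m = 88.0641 − y_svg.

Shape 1 is a open polyline drawn with `<path>`. Its stroke #ff00ff means engrave at S369, F3877. After flipping Y the toolpath is (264.3247,68.6330) → (229.1247,49.2419) → (232.3071,56.6109).

Shape 2 is a line segment drawn with `<polyline>`. Its stroke #ff00ff means engrave at S369, F3877. After flipping Y the toolpath is (271.3971,7.7869) → (147.2553,14.6164).

Shape 3 is a line segment drawn with `<path>`. Its stroke #ff00ff means engrave at S369, F3877. After flipping Y the toolpath is (226.5114,23.8591) → (263.4458,39.3285).

Shape 4 is a regular polygon drawn with `<polygon>`. Its stroke #ff00ff means engrave at S369, F3877. After flipping Y the toolpath is (214.6319,59.6297) → (226.2771,62.4109) → (234.5083,53.7165) → (231.0943,42.2409) → (219.4491,39.4597) → (211.2179,48.1541) → (214.6319,59.6297), returning to the start.

Shape 5 is a closed polygon drawn with `<path>`. Its stroke #ff00ff means engrave at S369, F3877. After flipping Y the toolpath is (111.4491,8.2536) → (70.5528,45.4278) → (191.1608,39.5520) → (273.0999,21.0244) → (242.2881,33.9468) → (111.4491,8.2536), returning to the start.

Shape 6 is a circle drawn with `<circle>`. Its stroke #ff00ff means engrave at S369, F3877. After flipping Y the toolpath is (142.7732,60.2978) → (141.8001,63.9295) → (139.1415,66.5881) → (135.5098,67.5612) → (131.8781,66.5881) → (129.2195,63.9295) → (128.2464,60.2978) → (129.2195,56.6661) → (131.8781,54.0075) → (135.5098,53.0344) → (139.1415,54.0075) → (141.8001,56.6661) → (142.7732,60.2978), returning to the start.

Shape 7 is a open polyline drawn with `<polyline>`. Its stroke #ff00ff means engrave at S369, F3877. After flipping Y the toolpath is (92.8437,78.3799) → (222.2021,34.1444) → (197.2895,26.5556) → (69.1845,34.9199).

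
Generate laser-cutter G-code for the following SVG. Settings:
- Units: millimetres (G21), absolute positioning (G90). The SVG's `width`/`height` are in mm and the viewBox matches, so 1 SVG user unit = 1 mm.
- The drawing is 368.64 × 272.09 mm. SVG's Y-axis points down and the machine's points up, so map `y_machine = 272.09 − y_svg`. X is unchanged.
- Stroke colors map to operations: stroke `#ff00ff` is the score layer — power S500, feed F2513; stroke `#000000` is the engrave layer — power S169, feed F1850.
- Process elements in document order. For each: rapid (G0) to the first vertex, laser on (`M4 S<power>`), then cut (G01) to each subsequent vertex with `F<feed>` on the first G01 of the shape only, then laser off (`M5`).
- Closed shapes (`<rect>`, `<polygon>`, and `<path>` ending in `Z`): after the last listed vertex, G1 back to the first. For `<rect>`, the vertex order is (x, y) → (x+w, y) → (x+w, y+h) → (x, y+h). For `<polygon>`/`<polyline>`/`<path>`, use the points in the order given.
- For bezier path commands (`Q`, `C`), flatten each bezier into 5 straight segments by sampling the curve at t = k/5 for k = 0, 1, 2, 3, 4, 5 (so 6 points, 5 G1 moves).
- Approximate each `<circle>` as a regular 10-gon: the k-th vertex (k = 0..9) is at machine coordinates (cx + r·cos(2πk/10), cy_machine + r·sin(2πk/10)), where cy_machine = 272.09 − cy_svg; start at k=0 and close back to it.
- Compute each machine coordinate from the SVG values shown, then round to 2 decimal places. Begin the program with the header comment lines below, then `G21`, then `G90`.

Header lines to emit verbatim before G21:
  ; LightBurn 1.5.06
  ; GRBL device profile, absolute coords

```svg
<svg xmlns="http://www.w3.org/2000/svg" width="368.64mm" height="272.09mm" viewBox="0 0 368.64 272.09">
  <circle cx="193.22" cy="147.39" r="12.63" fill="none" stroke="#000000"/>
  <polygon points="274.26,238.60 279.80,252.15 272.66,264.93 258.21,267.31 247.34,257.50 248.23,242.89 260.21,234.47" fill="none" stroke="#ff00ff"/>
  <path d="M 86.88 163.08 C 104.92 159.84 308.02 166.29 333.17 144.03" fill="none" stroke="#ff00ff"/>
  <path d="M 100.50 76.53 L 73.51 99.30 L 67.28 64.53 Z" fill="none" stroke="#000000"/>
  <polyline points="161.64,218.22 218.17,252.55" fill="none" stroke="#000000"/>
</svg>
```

Since the viewBox matches the mm dimensions, user units are millimetres directly. The only transform is the Y-flip y_m = 272.09 − y_svg.

Shape 1 is a circle drawn with `<circle>`. Its stroke #000000 means engrave at S169, F1850. After flipping Y the toolpath is (205.85,124.70) → (203.44,132.12) → (197.12,136.71) → (189.32,136.71) → (183.00,132.12) → (180.59,124.70) → (183.00,117.28) → (189.32,112.69) → (197.12,112.69) → (203.44,117.28) → (205.85,124.70), returning to the start.

Shape 2 is a regular polygon drawn with `<polygon>`. Its stroke #ff00ff means score at S500, F2513. After flipping Y the toolpath is (274.26,33.49) → (279.80,19.94) → (272.66,7.16) → (258.21,4.78) → (247.34,14.59) → (248.23,29.20) → (260.21,37.62) → (274.26,33.49), returning to the start.

Shape 3 is a cubic bezier drawn with `<path>`. Its stroke #ff00ff means score at S500, F2513. After flipping Y the toolpath is (86.88,109.01) → (117.01,110.10) → (174.12,110.70) → (240.81,112.67) → (299.63,117.84) → (333.17,128.06).

Shape 4 is a regular polygon drawn with `<path>`. Its stroke #000000 means engrave at S169, F1850. After flipping Y the toolpath is (100.50,195.56) → (73.51,172.79) → (67.28,207.56) → (100.50,195.56), returning to the start.

Shape 5 is a line segment drawn with `<polyline>`. Its stroke #000000 means engrave at S169, F1850. After flipping Y the toolpath is (161.64,53.87) → (218.17,19.54).

; LightBurn 1.5.06
; GRBL device profile, absolute coords
G21
G90
G0 X205.85 Y124.70
M4 S169
G01 X203.44 Y132.12 F1850
G01 X197.12 Y136.71
G01 X189.32 Y136.71
G01 X183.00 Y132.12
G01 X180.59 Y124.70
G01 X183.00 Y117.28
G01 X189.32 Y112.69
G01 X197.12 Y112.69
G01 X203.44 Y117.28
G01 X205.85 Y124.70
M5
G0 X274.26 Y33.49
M4 S500
G01 X279.80 Y19.94 F2513
G01 X272.66 Y7.16
G01 X258.21 Y4.78
G01 X247.34 Y14.59
G01 X248.23 Y29.20
G01 X260.21 Y37.62
G01 X274.26 Y33.49
M5
G0 X86.88 Y109.01
M4 S500
G01 X117.01 Y110.10 F2513
G01 X174.12 Y110.70
G01 X240.81 Y112.67
G01 X299.63 Y117.84
G01 X333.17 Y128.06
M5
G0 X100.50 Y195.56
M4 S169
G01 X73.51 Y172.79 F1850
G01 X67.28 Y207.56
G01 X100.50 Y195.56
M5
G0 X161.64 Y53.87
M4 S169
G01 X218.17 Y19.54 F1850
M5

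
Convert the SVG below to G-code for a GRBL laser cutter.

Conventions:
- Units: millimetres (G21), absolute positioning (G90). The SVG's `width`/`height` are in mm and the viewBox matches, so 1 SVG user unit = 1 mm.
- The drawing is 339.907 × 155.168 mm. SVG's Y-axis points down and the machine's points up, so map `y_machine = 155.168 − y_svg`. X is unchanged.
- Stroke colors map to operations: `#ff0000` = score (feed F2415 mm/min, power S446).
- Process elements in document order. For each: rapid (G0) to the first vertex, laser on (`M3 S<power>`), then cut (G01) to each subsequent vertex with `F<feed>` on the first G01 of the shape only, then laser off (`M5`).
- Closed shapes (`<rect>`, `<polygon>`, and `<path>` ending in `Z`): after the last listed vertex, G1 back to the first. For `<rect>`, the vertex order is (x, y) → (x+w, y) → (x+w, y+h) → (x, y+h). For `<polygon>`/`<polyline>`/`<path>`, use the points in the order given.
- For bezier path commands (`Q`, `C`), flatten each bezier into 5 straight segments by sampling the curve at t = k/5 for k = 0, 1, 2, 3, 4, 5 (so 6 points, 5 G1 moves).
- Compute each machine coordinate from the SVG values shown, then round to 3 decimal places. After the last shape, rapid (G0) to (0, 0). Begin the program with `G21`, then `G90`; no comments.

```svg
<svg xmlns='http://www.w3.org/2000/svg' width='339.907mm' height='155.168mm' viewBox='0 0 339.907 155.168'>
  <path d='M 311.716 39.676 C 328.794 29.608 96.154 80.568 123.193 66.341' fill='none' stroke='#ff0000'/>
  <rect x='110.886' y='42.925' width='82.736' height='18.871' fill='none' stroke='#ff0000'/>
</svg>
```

viewBox `0 0 339.907 155.168` with mm width/height → 1 unit = 1 mm. Flip: y_m = 155.168 − y_svg.

**Shape 1** — `<path>` cubic bezier, stroke `#ff0000` → score (S446, F2415). Control points (SVG): P0=(311.716,39.676), P1=(328.794,29.608), P2=(96.154,80.568), P3=(123.193,66.341); sampled at t=k/5. Machine vertices: (311.716,115.492) → (296.072,115.219) → (244.946,106.358) → (182.791,94.967) → (134.056,87.104) → (123.193,88.827). Open path.

**Shape 2** — `<rect>` rectangle, stroke `#ff0000` → score (S446, F2415). Machine vertices: (110.886,112.243) → (193.622,112.243) → (193.622,93.372) → (110.886,93.372) → (110.886,112.243). Closed: final G1 returns to the first vertex.

G21
G90
G0 X311.716 Y115.492
M3 S446
G01 X296.072 Y115.219 F2415
G01 X244.946 Y106.358
G01 X182.791 Y94.967
G01 X134.056 Y87.104
G01 X123.193 Y88.827
M5
G0 X110.886 Y112.243
M3 S446
G01 X193.622 Y112.243 F2415
G01 X193.622 Y93.372
G01 X110.886 Y93.372
G01 X110.886 Y112.243
M5
G0 X0.000 Y0.000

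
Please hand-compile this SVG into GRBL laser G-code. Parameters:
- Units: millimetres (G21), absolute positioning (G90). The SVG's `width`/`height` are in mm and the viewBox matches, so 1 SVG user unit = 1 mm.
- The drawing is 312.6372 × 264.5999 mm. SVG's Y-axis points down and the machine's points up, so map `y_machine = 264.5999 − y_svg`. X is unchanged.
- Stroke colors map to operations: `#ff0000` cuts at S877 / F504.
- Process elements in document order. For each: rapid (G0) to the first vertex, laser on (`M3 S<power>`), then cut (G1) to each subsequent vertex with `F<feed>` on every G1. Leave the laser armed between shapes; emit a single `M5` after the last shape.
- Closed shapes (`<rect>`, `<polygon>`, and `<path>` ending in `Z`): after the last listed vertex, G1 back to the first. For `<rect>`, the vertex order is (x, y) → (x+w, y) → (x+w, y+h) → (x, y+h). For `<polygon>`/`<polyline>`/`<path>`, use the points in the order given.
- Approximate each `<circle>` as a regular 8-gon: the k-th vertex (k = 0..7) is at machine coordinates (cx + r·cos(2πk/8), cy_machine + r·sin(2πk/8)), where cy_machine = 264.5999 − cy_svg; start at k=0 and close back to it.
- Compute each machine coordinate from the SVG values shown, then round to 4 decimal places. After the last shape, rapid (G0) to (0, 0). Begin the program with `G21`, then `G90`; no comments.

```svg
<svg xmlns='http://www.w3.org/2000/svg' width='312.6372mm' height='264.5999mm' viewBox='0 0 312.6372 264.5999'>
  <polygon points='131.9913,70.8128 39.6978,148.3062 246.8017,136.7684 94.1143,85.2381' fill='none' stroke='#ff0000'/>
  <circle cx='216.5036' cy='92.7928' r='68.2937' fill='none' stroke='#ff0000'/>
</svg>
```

G21
G90
G0 X131.9913 Y193.7871
M3 S877
G1 X39.6978 Y116.2937 F504
G1 X246.8017 Y127.8315 F504
G1 X94.1143 Y179.3618 F504
G1 X131.9913 Y193.7871 F504
G0 X284.7973 Y171.8071
M3 S877
G1 X264.7945 Y220.0980 F504
G1 X216.5036 Y240.1008 F504
G1 X168.2127 Y220.0980 F504
G1 X148.2099 Y171.8071 F504
G1 X168.2127 Y123.5162 F504
G1 X216.5036 Y103.5134 F504
G1 X264.7945 Y123.5162 F504
G1 X284.7973 Y171.8071 F504
M5
G0 X0.0000 Y0.0000

Since the viewBox matches the mm dimensions, user units are millimetres directly. The only transform is the Y-flip y_m = 264.5999 − y_svg.

Shape 1 is a closed polygon drawn with `<polygon>`. Its stroke #ff0000 means cut at S877, F504. After flipping Y the toolpath is (131.9913,193.7871) → (39.6978,116.2937) → (246.8017,127.8315) → (94.1143,179.3618) → (131.9913,193.7871), returning to the start.

Shape 2 is a circle drawn with `<circle>`. Its stroke #ff0000 means cut at S877, F504. After flipping Y the toolpath is (284.7973,171.8071) → (264.7945,220.0980) → (216.5036,240.1008) → (168.2127,220.0980) → (148.2099,171.8071) → (168.2127,123.5162) → (216.5036,103.5134) → (264.7945,123.5162) → (284.7973,171.8071), returning to the start.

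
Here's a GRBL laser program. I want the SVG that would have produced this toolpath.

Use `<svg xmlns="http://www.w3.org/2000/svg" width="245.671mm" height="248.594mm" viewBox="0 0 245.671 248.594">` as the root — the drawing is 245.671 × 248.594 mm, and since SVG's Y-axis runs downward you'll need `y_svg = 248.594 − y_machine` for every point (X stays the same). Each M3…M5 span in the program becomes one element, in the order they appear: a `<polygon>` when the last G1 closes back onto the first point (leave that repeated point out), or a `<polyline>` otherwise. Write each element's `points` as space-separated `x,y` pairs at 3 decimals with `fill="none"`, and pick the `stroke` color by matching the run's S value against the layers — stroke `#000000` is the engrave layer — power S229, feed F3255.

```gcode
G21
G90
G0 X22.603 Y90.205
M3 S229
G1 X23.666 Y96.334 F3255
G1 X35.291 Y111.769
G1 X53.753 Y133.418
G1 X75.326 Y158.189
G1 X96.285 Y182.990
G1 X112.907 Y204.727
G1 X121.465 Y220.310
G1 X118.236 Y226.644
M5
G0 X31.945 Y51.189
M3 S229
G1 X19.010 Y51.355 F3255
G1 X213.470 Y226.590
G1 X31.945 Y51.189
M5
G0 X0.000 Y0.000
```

Each laser-on run becomes one SVG element. Flip Y back into SVG space with y_svg = 248.594 − y_machine. Every run uses S229, so all elements get stroke `#000000` (engrave).

Run 1: The run is open, so emit a `<polyline>` with points (Y-flipped): 22.603,158.389 23.666,152.260 35.291,136.825 53.753,115.176 75.326,90.405 96.285,65.604 112.907,43.867 121.465,28.284 118.236,21.950.

Run 2: The run returns to its start, so emit a `<polygon>` with points (Y-flipped): 31.945,197.405 19.010,197.239 213.470,22.004.

<svg xmlns="http://www.w3.org/2000/svg" width="245.671mm" height="248.594mm" viewBox="0 0 245.671 248.594">
  <polyline points="22.603,158.389 23.666,152.260 35.291,136.825 53.753,115.176 75.326,90.405 96.285,65.604 112.907,43.867 121.465,28.284 118.236,21.950" fill="none" stroke="#000000"/>
  <polygon points="31.945,197.405 19.010,197.239 213.470,22.004" fill="none" stroke="#000000"/>
</svg>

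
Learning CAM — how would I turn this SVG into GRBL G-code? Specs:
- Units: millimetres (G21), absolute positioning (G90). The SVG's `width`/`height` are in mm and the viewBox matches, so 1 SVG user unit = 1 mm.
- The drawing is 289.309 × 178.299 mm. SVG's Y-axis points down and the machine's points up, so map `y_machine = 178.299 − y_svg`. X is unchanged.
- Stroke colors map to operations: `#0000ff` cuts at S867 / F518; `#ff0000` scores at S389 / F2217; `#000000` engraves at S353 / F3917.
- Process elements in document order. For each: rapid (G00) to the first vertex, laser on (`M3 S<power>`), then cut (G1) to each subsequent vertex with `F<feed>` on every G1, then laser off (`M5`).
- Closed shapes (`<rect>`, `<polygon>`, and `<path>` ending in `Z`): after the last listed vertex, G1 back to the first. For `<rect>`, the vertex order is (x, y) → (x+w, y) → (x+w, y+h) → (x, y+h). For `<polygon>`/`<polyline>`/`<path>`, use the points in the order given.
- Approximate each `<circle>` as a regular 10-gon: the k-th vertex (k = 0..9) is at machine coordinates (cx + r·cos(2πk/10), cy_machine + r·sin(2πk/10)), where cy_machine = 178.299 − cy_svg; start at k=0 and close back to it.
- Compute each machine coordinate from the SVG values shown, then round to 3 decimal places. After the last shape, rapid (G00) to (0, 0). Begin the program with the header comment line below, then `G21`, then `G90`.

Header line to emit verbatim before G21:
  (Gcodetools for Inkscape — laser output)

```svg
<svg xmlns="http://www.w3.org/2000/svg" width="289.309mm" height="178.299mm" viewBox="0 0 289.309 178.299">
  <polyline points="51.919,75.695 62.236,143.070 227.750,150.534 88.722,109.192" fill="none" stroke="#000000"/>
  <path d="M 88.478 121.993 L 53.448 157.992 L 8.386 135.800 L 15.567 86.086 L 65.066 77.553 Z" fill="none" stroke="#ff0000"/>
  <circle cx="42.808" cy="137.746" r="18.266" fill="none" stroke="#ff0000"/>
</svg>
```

viewBox `0 0 289.309 178.299` with mm width/height → 1 unit = 1 mm. Flip: y_m = 178.299 − y_svg.

**Shape 1** — `<polyline>` open polyline, stroke `#000000` → engrave (S353, F3917). Machine vertices: (51.919,102.604) → (62.236,35.229) → (227.750,27.765) → (88.722,69.107). Open path.

**Shape 2** — `<path>` regular polygon, stroke `#ff0000` → score (S389, F2217). Machine vertices: (88.478,56.306) → (53.448,20.307) → (8.386,42.499) → (15.567,92.213) → (65.066,100.746) → (88.478,56.306). Closed: final G1 returns to the first vertex.

**Shape 3** — `<circle>` circle, stroke `#ff0000` → score (S389, F2217). Machine vertices: (61.074,40.553) → (57.586,51.289) → (48.453,57.925) → (37.163,57.925) → (28.030,51.289) → (24.542,40.553) → (28.030,29.817) → (37.163,23.181) → (48.453,23.181) → (57.586,29.817) → (61.074,40.553). Closed: final G1 returns to the first vertex.

(Gcodetools for Inkscape — laser output)
G21
G90
G00 X51.919 Y102.604
M3 S353
G1 X62.236 Y35.229 F3917
G1 X227.750 Y27.765 F3917
G1 X88.722 Y69.107 F3917
M5
G00 X88.478 Y56.306
M3 S389
G1 X53.448 Y20.307 F2217
G1 X8.386 Y42.499 F2217
G1 X15.567 Y92.213 F2217
G1 X65.066 Y100.746 F2217
G1 X88.478 Y56.306 F2217
M5
G00 X61.074 Y40.553
M3 S389
G1 X57.586 Y51.289 F2217
G1 X48.453 Y57.925 F2217
G1 X37.163 Y57.925 F2217
G1 X28.030 Y51.289 F2217
G1 X24.542 Y40.553 F2217
G1 X28.030 Y29.817 F2217
G1 X37.163 Y23.181 F2217
G1 X48.453 Y23.181 F2217
G1 X57.586 Y29.817 F2217
G1 X61.074 Y40.553 F2217
M5
G00 X0.000 Y0.000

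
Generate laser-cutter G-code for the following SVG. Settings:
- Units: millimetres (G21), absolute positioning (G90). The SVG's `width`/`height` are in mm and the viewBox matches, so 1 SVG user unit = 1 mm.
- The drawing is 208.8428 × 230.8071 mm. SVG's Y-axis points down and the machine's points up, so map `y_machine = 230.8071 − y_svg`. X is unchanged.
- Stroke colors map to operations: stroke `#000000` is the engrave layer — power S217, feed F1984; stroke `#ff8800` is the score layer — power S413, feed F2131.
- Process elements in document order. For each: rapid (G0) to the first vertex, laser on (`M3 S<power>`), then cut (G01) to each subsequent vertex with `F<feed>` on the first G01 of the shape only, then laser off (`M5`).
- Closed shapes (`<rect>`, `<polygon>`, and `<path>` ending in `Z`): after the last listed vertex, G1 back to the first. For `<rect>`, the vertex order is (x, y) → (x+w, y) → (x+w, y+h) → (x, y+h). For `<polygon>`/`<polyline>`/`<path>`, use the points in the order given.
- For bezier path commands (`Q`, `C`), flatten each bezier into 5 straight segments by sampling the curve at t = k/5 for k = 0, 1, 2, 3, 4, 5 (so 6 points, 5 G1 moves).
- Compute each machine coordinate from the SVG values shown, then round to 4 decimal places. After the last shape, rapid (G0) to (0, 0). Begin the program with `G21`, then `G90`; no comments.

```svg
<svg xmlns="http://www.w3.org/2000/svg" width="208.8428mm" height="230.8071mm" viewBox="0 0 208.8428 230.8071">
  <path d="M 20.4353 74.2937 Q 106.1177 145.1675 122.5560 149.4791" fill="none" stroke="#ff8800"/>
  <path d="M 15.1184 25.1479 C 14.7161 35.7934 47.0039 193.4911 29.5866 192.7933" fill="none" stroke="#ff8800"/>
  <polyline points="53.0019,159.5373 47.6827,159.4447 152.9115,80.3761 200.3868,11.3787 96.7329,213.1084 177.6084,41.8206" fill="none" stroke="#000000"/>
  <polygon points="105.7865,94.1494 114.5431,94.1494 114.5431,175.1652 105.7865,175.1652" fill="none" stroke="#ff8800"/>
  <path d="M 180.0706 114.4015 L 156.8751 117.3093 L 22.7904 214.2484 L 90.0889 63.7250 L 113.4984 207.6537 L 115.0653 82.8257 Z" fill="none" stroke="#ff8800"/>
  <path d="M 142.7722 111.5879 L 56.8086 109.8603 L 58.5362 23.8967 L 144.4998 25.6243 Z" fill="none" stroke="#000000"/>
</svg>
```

viewBox `0 0 208.8428 230.8071` with mm width/height → 1 unit = 1 mm. Flip: y_m = 230.8071 − y_svg.

**Shape 1** — `<path>` quadratic bezier, stroke `#ff8800` → score (S413, F2131). Control points (SVG): P0=(20.4353,74.2937), P1=(106.1177,145.1675), P2=(122.5560,149.4791); sampled at t=k/5. Machine vertices: (20.4353,156.5134) → (51.9385,130.8264) → (77.9022,110.4643) → (98.3263,95.4272) → (113.2109,85.7151) → (122.5560,81.3280). Open path.

**Shape 2** — `<path>` cubic bezier, stroke `#ff8800` → score (S413, F2131). Control points (SVG): P0=(15.1184,25.1479), P1=(14.7161,35.7934), P2=(47.0039,193.4911), P3=(29.5866,192.7933); sampled at t=k/5. Machine vertices: (15.1184,205.6592) → (18.1407,184.0692) → (25.0536,141.8482) → (31.9022,93.6576) → (34.7315,54.1590) → (29.5866,38.0138). Open path.

**Shape 3** — `<polyline>` open polyline, stroke `#000000` → engrave (S217, F1984). Machine vertices: (53.0019,71.2698) → (47.6827,71.3624) → (152.9115,150.4310) → (200.3868,219.4284) → (96.7329,17.6987) → (177.6084,188.9865). Open path.

**Shape 4** — `<polygon>` rectangle, stroke `#ff8800` → score (S413, F2131). Machine vertices: (105.7865,136.6577) → (114.5431,136.6577) → (114.5431,55.6419) → (105.7865,55.6419) → (105.7865,136.6577). Closed: final G1 returns to the first vertex.

**Shape 5** — `<path>` closed polygon, stroke `#ff8800` → score (S413, F2131). Machine vertices: (180.0706,116.4056) → (156.8751,113.4978) → (22.7904,16.5587) → (90.0889,167.0821) → (113.4984,23.1534) → (115.0653,147.9814) → (180.0706,116.4056). Closed: final G1 returns to the first vertex.

**Shape 6** — `<path>` regular polygon, stroke `#000000` → engrave (S217, F1984). Machine vertices: (142.7722,119.2192) → (56.8086,120.9468) → (58.5362,206.9104) → (144.4998,205.1828) → (142.7722,119.2192). Closed: final G1 returns to the first vertex.

G21
G90
G0 X20.4353 Y156.5134
M3 S413
G01 X51.9385 Y130.8264 F2131
G01 X77.9022 Y110.4643
G01 X98.3263 Y95.4272
G01 X113.2109 Y85.7151
G01 X122.5560 Y81.3280
M5
G0 X15.1184 Y205.6592
M3 S413
G01 X18.1407 Y184.0692 F2131
G01 X25.0536 Y141.8482
G01 X31.9022 Y93.6576
G01 X34.7315 Y54.1590
G01 X29.5866 Y38.0138
M5
G0 X53.0019 Y71.2698
M3 S217
G01 X47.6827 Y71.3624 F1984
G01 X152.9115 Y150.4310
G01 X200.3868 Y219.4284
G01 X96.7329 Y17.6987
G01 X177.6084 Y188.9865
M5
G0 X105.7865 Y136.6577
M3 S413
G01 X114.5431 Y136.6577 F2131
G01 X114.5431 Y55.6419
G01 X105.7865 Y55.6419
G01 X105.7865 Y136.6577
M5
G0 X180.0706 Y116.4056
M3 S413
G01 X156.8751 Y113.4978 F2131
G01 X22.7904 Y16.5587
G01 X90.0889 Y167.0821
G01 X113.4984 Y23.1534
G01 X115.0653 Y147.9814
G01 X180.0706 Y116.4056
M5
G0 X142.7722 Y119.2192
M3 S217
G01 X56.8086 Y120.9468 F1984
G01 X58.5362 Y206.9104
G01 X144.4998 Y205.1828
G01 X142.7722 Y119.2192
M5
G0 X0.0000 Y0.0000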